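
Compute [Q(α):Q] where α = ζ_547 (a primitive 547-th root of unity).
[Q(α):Q] = 546

The minimal polynomial of ζ_547 over Q is the 547-th cyclotomic polynomial Φ_547(x), which is irreducible over Q and has degree φ(547) = 546. Hence [Q(α):Q] = φ(547) = 546.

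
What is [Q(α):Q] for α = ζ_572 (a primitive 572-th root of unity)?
[Q(α):Q] = 240

The minimal polynomial of ζ_572 over Q is the 572-th cyclotomic polynomial Φ_572(x), which is irreducible over Q and has degree φ(572) = 240. Hence [Q(α):Q] = φ(572) = 240.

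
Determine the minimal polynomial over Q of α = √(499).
m_α(x) = x^2 - 499

α satisfies α^2 - 499 = 0, so x^2 - 499 annihilates α. Since d = 499 is squarefree and ≠ 1, it is not a perfect square in Q, so x^2 - 499 has no rational root and is therefore irreducible over Q (a degree-2 polynomial over a field is irreducible iff it has no root). Hence m_α(x) = x^2 - 499.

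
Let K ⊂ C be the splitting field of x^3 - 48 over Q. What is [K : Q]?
[K : Q] = 6

The roots of x^3 - 48 are ∛48, ω∛48, ω^2∛48 where ω = e^(2πi/3) is a primitive cube root of unity, so K = Q(∛48, ω). Now [Q(∛48):Q] = 3 (since 48 is not a perfect cube, x^3 - 48 is irreducible) and [Q(ω):Q] = 2. Both 2 and 3 divide [K:Q], and [K:Q] ≤ 3·2 = 6, so [K:Q] = 6. (Equivalently: Q(∛48) ⊂ R but ω ∉ R, so [K : Q(∛48)] = 2.)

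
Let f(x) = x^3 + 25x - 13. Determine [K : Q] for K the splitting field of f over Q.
[K : Q] = 6

By the rational root test, any rational root of the monic integer polynomial f(x) = x^3 + 25x - 13 must be an integer dividing the constant term -13, i.e. one of ±{1, 13}. Evaluating: f(1) = 13, f(-1) = -39, f(13) = 2509, f(-13) = -2535; none is 0, so f has no rational root and is therefore irreducible over Q (a cubic with no linear factor over a field is irreducible). For an irreducible cubic, the Galois group is A_3 or S_3 according as the discriminant disc(f) = -4a^3 - 27b^2 = -4·(25)^3 - 27·(-13)^2 = -67063 is or is not a square in Q. Here disc(f) = -67063 is not a perfect square in Q, so the Galois group of f over Q is not contained in A_3 and must be all of S_3. The splitting field has degree |S_3| = 6 over Q, so [K : Q] = 6.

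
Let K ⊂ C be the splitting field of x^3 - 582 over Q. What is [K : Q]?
[K : Q] = 6

The roots of x^3 - 582 are ∛582, ω∛582, ω^2∛582 where ω = e^(2πi/3) is a primitive cube root of unity, so K = Q(∛582, ω). Now [Q(∛582):Q] = 3 (since 582 is not a perfect cube, x^3 - 582 is irreducible) and [Q(ω):Q] = 2. Both 2 and 3 divide [K:Q], and [K:Q] ≤ 3·2 = 6, so [K:Q] = 6. (Equivalently: Q(∛582) ⊂ R but ω ∉ R, so [K : Q(∛582)] = 2.)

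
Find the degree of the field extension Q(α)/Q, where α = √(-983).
[Q(α):Q] = 2

[Q(α):Q] equals the degree of the minimal polynomial of α. Here α^2 = -983 and x^2 + 983 is irreducible (d = -983 is squarefree, ≠ 1, hence not a square), so deg(m_α) = 2. Thus [Q(α):Q] = 2.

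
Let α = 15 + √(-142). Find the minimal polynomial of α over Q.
m_α(x) = x^2 - 30x + 367

From α - 15 = √(-142), squaring gives (α - 15)^2 = -142, i.e. α^2 - 30α + 225 = -142, so α^2 - 30α + 367 = 0. The discriminant of x^2 - 30x + 367 is (-30)^2 - 4·(367) = 900 - 1468 = -568, and 4·(-142) is not a perfect square in Q since -142 is squarefree and ≠ 1. Hence x^2 - 30x + 367 is irreducible over Q and is the minimal polynomial of α.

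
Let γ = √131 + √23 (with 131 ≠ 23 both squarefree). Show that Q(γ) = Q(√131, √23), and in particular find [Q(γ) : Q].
[Q(γ) : Q] = 4 (equivalently, Q(γ) = Q(√131, √23))

Obviously Q(γ) ⊆ Q(√131, √23), and [Q(√131, √23):Q] = 4 (since 131, 23 are distinct squarefree integers > 1 with 3013 not a perfect square). To show equality we compute the minimal polynomial of γ. From γ = √131 + √23: γ^2 = 131 + 2√(3013) + 23 = 154 + 2√(3013), so γ^2 - 154 = 2√(3013); squaring, (γ^2 - 154)^2 = 4·3013, i.e. γ^4 - 308γ^2 + 23716 - 12052 = 0, i.e. γ^4 - 308γ^2 + 11664 = 0. So γ is a root of x^4 - 308x^2 + 11664. This polynomial is irreducible over Q: it has no rational root (each ±√131 ± √23 is irrational), and any factorization into two quadratics over Q would force √(3013) ∈ Q (pairing opposite roots) or √131, √23 ∈ Q (other pairings), all impossible. Hence [Q(γ):Q] = 4 = [Q(√131, √23):Q], so Q(γ) = Q(√131, √23).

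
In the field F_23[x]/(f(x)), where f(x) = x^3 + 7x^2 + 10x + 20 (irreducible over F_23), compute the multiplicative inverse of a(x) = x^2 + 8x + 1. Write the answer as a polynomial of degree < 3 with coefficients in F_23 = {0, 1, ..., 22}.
a(x)^(-1) ≡ 19x^2 + 4x + 1 (mod f(x))

Since f is irreducible over F_23, F_23[x]/(f) is a field and a(x) ≠ 0 has an inverse. Apply the extended Euclidean algorithm to f(x) and a(x) in F_23[x]: f(x) = (x + 22)·a(x) + (17x + 21);  a(x) = (19x)·(17x + 21) + (1). The last nonzero remainder is the constant 1 = gcd(f, a) in F_23. Back-substituting through the division chain expresses 1 = s(x)·a(x) + t(x)·f(x) with s(x) ≡ 19x^2 + 4x + 1 (mod f), so a(x)^(-1) ≡ s(x) = 19x^2 + 4x + 1 (mod f). Check: (x^2 + 8x + 1)·(19x^2 + 4x + 1) = 19x^4 + 18x^3 + 6x^2 + 12x + 1 ≡ 1 (mod x^3 + 7x^2 + 10x + 20).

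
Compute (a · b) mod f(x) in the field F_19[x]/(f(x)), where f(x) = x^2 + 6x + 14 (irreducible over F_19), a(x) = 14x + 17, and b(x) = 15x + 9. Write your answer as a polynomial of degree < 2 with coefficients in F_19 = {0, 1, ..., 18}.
a · b ≡ 14x + 6 (mod f(x))

Multiply in F_19[x]: a(x)·b(x) = (14x + 17)·(15x + 9) = x^2 + x + 1. This has degree ≥ 2, so divide by f(x) over F_19: x^2 + x + 1 = (1)·(x^2 + 6x + 14) + (14x + 6). Hence a·b ≡ 14x + 6 (mod f). (F_19[x]/(f) is a field with 19^2 = 361 elements since f is irreducible of degree 2.)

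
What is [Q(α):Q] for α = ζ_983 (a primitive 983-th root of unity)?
[Q(α):Q] = 982

The minimal polynomial of ζ_983 over Q is the 983-th cyclotomic polynomial Φ_983(x), which is irreducible over Q and has degree φ(983) = 982. Hence [Q(α):Q] = φ(983) = 982.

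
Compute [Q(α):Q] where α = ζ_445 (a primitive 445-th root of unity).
[Q(α):Q] = 352

The minimal polynomial of ζ_445 over Q is the 445-th cyclotomic polynomial Φ_445(x), which is irreducible over Q and has degree φ(445) = 352. Hence [Q(α):Q] = φ(445) = 352.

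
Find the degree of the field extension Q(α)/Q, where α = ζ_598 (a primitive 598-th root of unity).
[Q(α):Q] = 264

The minimal polynomial of ζ_598 over Q is the 598-th cyclotomic polynomial Φ_598(x), which is irreducible over Q and has degree φ(598) = 264. Hence [Q(α):Q] = φ(598) = 264.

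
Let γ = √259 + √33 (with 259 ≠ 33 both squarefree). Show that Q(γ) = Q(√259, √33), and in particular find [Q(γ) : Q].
[Q(γ) : Q] = 4 (equivalently, Q(γ) = Q(√259, √33))

Obviously Q(γ) ⊆ Q(√259, √33), and [Q(√259, √33):Q] = 4 (since 259, 33 are distinct squarefree integers > 1 with 8547 not a perfect square). To show equality we compute the minimal polynomial of γ. From γ = √259 + √33: γ^2 = 259 + 2√(8547) + 33 = 292 + 2√(8547), so γ^2 - 292 = 2√(8547); squaring, (γ^2 - 292)^2 = 4·8547, i.e. γ^4 - 584γ^2 + 85264 - 34188 = 0, i.e. γ^4 - 584γ^2 + 51076 = 0. So γ is a root of x^4 - 584x^2 + 51076. This polynomial is irreducible over Q: it has no rational root (each ±√259 ± √33 is irrational), and any factorization into two quadratics over Q would force √(8547) ∈ Q (pairing opposite roots) or √259, √33 ∈ Q (other pairings), all impossible. Hence [Q(γ):Q] = 4 = [Q(√259, √33):Q], so Q(γ) = Q(√259, √33).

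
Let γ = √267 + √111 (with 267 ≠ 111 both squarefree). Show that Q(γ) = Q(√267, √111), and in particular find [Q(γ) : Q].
[Q(γ) : Q] = 4 (equivalently, Q(γ) = Q(√267, √111))

Obviously Q(γ) ⊆ Q(√267, √111), and [Q(√267, √111):Q] = 4 (since 267, 111 are distinct squarefree integers > 1 with 29637 not a perfect square). To show equality we compute the minimal polynomial of γ. From γ = √267 + √111: γ^2 = 267 + 2√(29637) + 111 = 378 + 2√(29637), so γ^2 - 378 = 2√(29637); squaring, (γ^2 - 378)^2 = 4·29637, i.e. γ^4 - 756γ^2 + 142884 - 118548 = 0, i.e. γ^4 - 756γ^2 + 24336 = 0. So γ is a root of x^4 - 756x^2 + 24336. This polynomial is irreducible over Q: it has no rational root (each ±√267 ± √111 is irrational), and any factorization into two quadratics over Q would force √(29637) ∈ Q (pairing opposite roots) or √267, √111 ∈ Q (other pairings), all impossible. Hence [Q(γ):Q] = 4 = [Q(√267, √111):Q], so Q(γ) = Q(√267, √111).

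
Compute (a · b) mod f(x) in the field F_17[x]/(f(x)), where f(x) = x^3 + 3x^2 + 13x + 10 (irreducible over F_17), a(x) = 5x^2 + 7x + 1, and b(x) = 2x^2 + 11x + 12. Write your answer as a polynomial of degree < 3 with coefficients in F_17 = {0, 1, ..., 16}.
a · b ≡ 11x^2 + 15x + 13 (mod f(x))

Multiply in F_17[x]: a(x)·b(x) = (5x^2 + 7x + 1)·(2x^2 + 11x + 12) = 10x^4 + x^3 + 3x^2 + 10x + 12. This has degree ≥ 3, so divide by f(x) over F_17: 10x^4 + x^3 + 3x^2 + 10x + 12 = (10x + 5)·(x^3 + 3x^2 + 13x + 10) + (11x^2 + 15x + 13). Hence a·b ≡ 11x^2 + 15x + 13 (mod f). (F_17[x]/(f) is a field with 17^3 = 4913 elements since f is irreducible of degree 3.)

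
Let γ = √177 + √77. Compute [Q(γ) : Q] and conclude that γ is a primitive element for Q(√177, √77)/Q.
[Q(γ) : Q] = 4 (equivalently, Q(γ) = Q(√177, √77))

Obviously Q(γ) ⊆ Q(√177, √77), and [Q(√177, √77):Q] = 4 (since 177, 77 are distinct squarefree integers > 1 with 13629 not a perfect square). To show equality we compute the minimal polynomial of γ. From γ = √177 + √77: γ^2 = 177 + 2√(13629) + 77 = 254 + 2√(13629), so γ^2 - 254 = 2√(13629); squaring, (γ^2 - 254)^2 = 4·13629, i.e. γ^4 - 508γ^2 + 64516 - 54516 = 0, i.e. γ^4 - 508γ^2 + 10000 = 0. So γ is a root of x^4 - 508x^2 + 10000. This polynomial is irreducible over Q: it has no rational root (each ±√177 ± √77 is irrational), and any factorization into two quadratics over Q would force √(13629) ∈ Q (pairing opposite roots) or √177, √77 ∈ Q (other pairings), all impossible. Hence [Q(γ):Q] = 4 = [Q(√177, √77):Q], so Q(γ) = Q(√177, √77).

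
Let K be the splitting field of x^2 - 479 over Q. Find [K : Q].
[K : Q] = 2

f(x) = x^2 - 479 factors as (x - √479)(x + √479). The splitting field is K = Q(√479). Since 479 is squarefree and > 1, it is not a perfect square, so x^2 - 479 is irreducible over Q and [Q(√479) : Q] = 2. Hence [K : Q] = 2.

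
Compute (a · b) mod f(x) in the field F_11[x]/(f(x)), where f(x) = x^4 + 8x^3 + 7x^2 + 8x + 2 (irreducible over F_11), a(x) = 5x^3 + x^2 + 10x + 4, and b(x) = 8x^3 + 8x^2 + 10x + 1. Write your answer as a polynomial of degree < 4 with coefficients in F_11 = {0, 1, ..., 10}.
a · b ≡ 3x^3 + 3x^2 + 8x + 6 (mod f(x))

Multiply in F_11[x]: a(x)·b(x) = (5x^3 + x^2 + 10x + 4)·(8x^3 + 8x^2 + 10x + 1) = 7x^6 + 4x^5 + 6x^4 + 6x^3 + x^2 + 6x + 4. This has degree ≥ 4, so divide by f(x) over F_11: 7x^6 + 4x^5 + 6x^4 + 6x^3 + x^2 + 6x + 4 = (7x^2 + 3x + 10)·(x^4 + 8x^3 + 7x^2 + 8x + 2) + (3x^3 + 3x^2 + 8x + 6). Hence a·b ≡ 3x^3 + 3x^2 + 8x + 6 (mod f). (F_11[x]/(f) is a field with 11^4 = 14641 elements since f is irreducible of degree 4.)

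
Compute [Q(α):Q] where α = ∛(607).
[Q(α):Q] = 3

The minimal polynomial of α is x^3 - 607, irreducible over Q since 607 is not a perfect cube (so x^3 - 607 has no rational root). Hence [Q(α):Q] = deg(m_α) = 3.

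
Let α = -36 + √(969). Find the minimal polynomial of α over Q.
m_α(x) = x^2 + 72x + 327

From α + 36 = √(969), squaring gives (α + 36)^2 = 969, i.e. α^2 + 72α + 1296 = 969, so α^2 + 72α + 327 = 0. The discriminant of x^2 + 72x + 327 is (72)^2 - 4·(327) = 5184 - 1308 = 3876, and 4·(969) is not a perfect square in Q since 969 is squarefree and ≠ 1. Hence x^2 + 72x + 327 is irreducible over Q and is the minimal polynomial of α.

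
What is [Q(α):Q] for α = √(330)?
[Q(α):Q] = 2

[Q(α):Q] equals the degree of the minimal polynomial of α. Here α^2 = 330 and x^2 - 330 is irreducible (d = 330 is squarefree, ≠ 1, hence not a square), so deg(m_α) = 2. Thus [Q(α):Q] = 2.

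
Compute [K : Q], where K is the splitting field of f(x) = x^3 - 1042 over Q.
[K : Q] = 6

The roots of x^3 - 1042 are ∛1042, ω∛1042, ω^2∛1042 where ω = e^(2πi/3) is a primitive cube root of unity, so K = Q(∛1042, ω). Now [Q(∛1042):Q] = 3 (since 1042 is not a perfect cube, x^3 - 1042 is irreducible) and [Q(ω):Q] = 2. Both 2 and 3 divide [K:Q], and [K:Q] ≤ 3·2 = 6, so [K:Q] = 6. (Equivalently: Q(∛1042) ⊂ R but ω ∉ R, so [K : Q(∛1042)] = 2.)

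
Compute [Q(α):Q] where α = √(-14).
[Q(α):Q] = 2

[Q(α):Q] equals the degree of the minimal polynomial of α. Here α^2 = -14 and x^2 + 14 is irreducible (d = -14 is squarefree, ≠ 1, hence not a square), so deg(m_α) = 2. Thus [Q(α):Q] = 2.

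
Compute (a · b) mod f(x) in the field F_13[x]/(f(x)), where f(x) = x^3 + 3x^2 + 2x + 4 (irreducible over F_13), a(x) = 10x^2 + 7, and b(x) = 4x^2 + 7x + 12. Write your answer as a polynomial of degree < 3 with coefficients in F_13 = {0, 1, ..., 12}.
a · b ≡ 10x^2 + 2x + 11 (mod f(x))

Multiply in F_13[x]: a(x)·b(x) = (10x^2 + 7)·(4x^2 + 7x + 12) = x^4 + 5x^3 + 5x^2 + 10x + 6. This has degree ≥ 3, so divide by f(x) over F_13: x^4 + 5x^3 + 5x^2 + 10x + 6 = (x + 2)·(x^3 + 3x^2 + 2x + 4) + (10x^2 + 2x + 11). Hence a·b ≡ 10x^2 + 2x + 11 (mod f). (F_13[x]/(f) is a field with 13^3 = 2197 elements since f is irreducible of degree 3.)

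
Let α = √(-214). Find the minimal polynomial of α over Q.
m_α(x) = x^2 + 214

α satisfies α^2 + 214 = 0, so x^2 + 214 annihilates α. Since d = -214 is squarefree and ≠ 1, it is not a perfect square in Q, so x^2 + 214 has no rational root and is therefore irreducible over Q (a degree-2 polynomial over a field is irreducible iff it has no root). Hence m_α(x) = x^2 + 214.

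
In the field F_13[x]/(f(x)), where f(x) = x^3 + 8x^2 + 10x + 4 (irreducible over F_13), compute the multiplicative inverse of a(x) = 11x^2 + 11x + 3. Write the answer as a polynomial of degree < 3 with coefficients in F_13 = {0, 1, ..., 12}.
a(x)^(-1) ≡ 3x^2 + 10x + 8 (mod f(x))

Since f is irreducible over F_13, F_13[x]/(f) is a field and a(x) ≠ 0 has an inverse. Apply the extended Euclidean algorithm to f(x) and a(x) in F_13[x]: f(x) = (6x + 3)·a(x) + (11x + 8);  a(x) = (x + 5)·(11x + 8) + (2). The last nonzero remainder is the constant 2 = gcd(f, a) in F_13. Back-substituting through the division chain expresses 2 = s(x)·a(x) + t(x)·f(x) with s(x) ≡ 6x^2 + 7x + 3 (mod f), so (6x^2 + 7x + 3)·a(x) ≡ 2 (mod f). Multiplying by 2^(-1) ≡ 7 in F_13 gives a(x)^(-1) ≡ 7·(6x^2 + 7x + 3) ≡ 3x^2 + 10x + 8 (mod f). Check: (11x^2 + 11x + 3)·(3x^2 + 10x + 8) = 7x^4 + 12x^2 + x + 11 ≡ 1 (mod x^3 + 8x^2 + 10x + 4).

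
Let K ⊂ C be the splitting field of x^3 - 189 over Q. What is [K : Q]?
[K : Q] = 6

The roots of x^3 - 189 are ∛189, ω∛189, ω^2∛189 where ω = e^(2πi/3) is a primitive cube root of unity, so K = Q(∛189, ω). Now [Q(∛189):Q] = 3 (since 189 is not a perfect cube, x^3 - 189 is irreducible) and [Q(ω):Q] = 2. Both 2 and 3 divide [K:Q], and [K:Q] ≤ 3·2 = 6, so [K:Q] = 6. (Equivalently: Q(∛189) ⊂ R but ω ∉ R, so [K : Q(∛189)] = 2.)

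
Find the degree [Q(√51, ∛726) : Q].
[Q(√51, ∛726) : Q] = 6

Let L = Q(√51, ∛726). Since Q(√51) ⊂ L and [Q(√51):Q] = 2, the tower law gives 2 | [L:Q]. Likewise Q(∛726) ⊂ L with [Q(∛726):Q] = 3 (because 726 is not a perfect cube), so 3 | [L:Q]. As gcd(2,3) = 1, [L:Q] is divisible by 6. Conversely L is generated over Q by √51 and ∛726, so [L:Q] ≤ 2·3 = 6. Therefore [Q(√51, ∛726) : Q] = 6.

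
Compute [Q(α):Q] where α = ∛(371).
[Q(α):Q] = 3

The minimal polynomial of α is x^3 - 371, irreducible over Q since 371 is not a perfect cube (so x^3 - 371 has no rational root). Hence [Q(α):Q] = deg(m_α) = 3.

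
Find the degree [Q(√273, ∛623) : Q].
[Q(√273, ∛623) : Q] = 6

Let L = Q(√273, ∛623). Since Q(√273) ⊂ L and [Q(√273):Q] = 2, the tower law gives 2 | [L:Q]. Likewise Q(∛623) ⊂ L with [Q(∛623):Q] = 3 (because 623 is not a perfect cube), so 3 | [L:Q]. As gcd(2,3) = 1, [L:Q] is divisible by 6. Conversely L is generated over Q by √273 and ∛623, so [L:Q] ≤ 2·3 = 6. Therefore [Q(√273, ∛623) : Q] = 6.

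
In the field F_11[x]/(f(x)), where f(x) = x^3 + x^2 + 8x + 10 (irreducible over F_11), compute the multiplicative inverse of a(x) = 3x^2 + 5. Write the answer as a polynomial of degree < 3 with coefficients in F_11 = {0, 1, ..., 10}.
a(x)^(-1) ≡ 4x^2 + 8x (mod f(x))

Since f is irreducible over F_11, F_11[x]/(f) is a field and a(x) ≠ 0 has an inverse. Apply the extended Euclidean algorithm to f(x) and a(x) in F_11[x]: f(x) = (4x + 4)·a(x) + (10x + 1);  a(x) = (8x + 8)·(10x + 1) + (8). The last nonzero remainder is the constant 8 = gcd(f, a) in F_11. Back-substituting through the division chain expresses 8 = s(x)·a(x) + t(x)·f(x) with s(x) ≡ 10x^2 + 9x (mod f), so (10x^2 + 9x)·a(x) ≡ 8 (mod f). Multiplying by 8^(-1) ≡ 7 in F_11 gives a(x)^(-1) ≡ 7·(10x^2 + 9x) ≡ 4x^2 + 8x (mod f). Check: (3x^2 + 5)·(4x^2 + 8x) = x^4 + 2x^3 + 9x^2 + 7x ≡ 1 (mod x^3 + x^2 + 8x + 10).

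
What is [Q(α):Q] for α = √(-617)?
[Q(α):Q] = 2

[Q(α):Q] equals the degree of the minimal polynomial of α. Here α^2 = -617 and x^2 + 617 is irreducible (d = -617 is squarefree, ≠ 1, hence not a square), so deg(m_α) = 2. Thus [Q(α):Q] = 2.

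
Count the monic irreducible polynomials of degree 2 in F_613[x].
There are 187578 monic irreducible polynomials of degree 2 over F_613

Each element of F_{613^2} that lies in no proper subfield is a root of exactly one monic irreducible of degree 2 over F_613, and each such polynomial has 2 distinct roots in F_{613^2}. By Möbius inversion the count is N_613(2) = (1/2) Σ_{d|2} μ(2/d) · 613^d = (1/2)(μ(2)·613^1 + μ(1)·613^2) = 375156/2 = 187578.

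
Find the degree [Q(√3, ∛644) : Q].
[Q(√3, ∛644) : Q] = 6

Let L = Q(√3, ∛644). Since Q(√3) ⊂ L and [Q(√3):Q] = 2, the tower law gives 2 | [L:Q]. Likewise Q(∛644) ⊂ L with [Q(∛644):Q] = 3 (because 644 is not a perfect cube), so 3 | [L:Q]. As gcd(2,3) = 1, [L:Q] is divisible by 6. Conversely L is generated over Q by √3 and ∛644, so [L:Q] ≤ 2·3 = 6. Therefore [Q(√3, ∛644) : Q] = 6.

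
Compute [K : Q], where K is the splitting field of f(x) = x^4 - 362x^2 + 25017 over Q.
[K : Q] = 4

Solving the quadratic in x^2: x^2 = (362 ± √(362^2 - 4·25017))/2 = (362 ± √30976)/2 = (362 ± 176)/2, giving x^2 = 93 or x^2 = 269. So f(x) = (x^2 - 93)(x^2 - 269) and the roots of f are ±√93, ±√269. Hence the splitting field is K = Q(√93, √269). Since 93 and 269 are distinct squarefree integers > 1, their product 25017 is not a perfect square, so √269 ∉ Q(√93). By the tower law [K:Q] = [Q(√93,√269):Q(√93)] · [Q(√93):Q] = 2 · 2 = 4.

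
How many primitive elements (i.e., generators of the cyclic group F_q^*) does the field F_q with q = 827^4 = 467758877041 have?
There are φ(467758877040) = 92783370240 primitive elements

F_q^* is cyclic of order q - 1 = 467758877040. A cyclic group of order m has exactly φ(m) generators. Here m = 467758877040 = 2^4 · 3^2 · 5 · 7 · 13 · 23 · 59 · 5261, so the number of primitive elements is φ(467758877040) = 92783370240.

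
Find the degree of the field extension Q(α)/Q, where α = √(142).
[Q(α):Q] = 2

[Q(α):Q] equals the degree of the minimal polynomial of α. Here α^2 = 142 and x^2 - 142 is irreducible (d = 142 is squarefree, ≠ 1, hence not a square), so deg(m_α) = 2. Thus [Q(α):Q] = 2.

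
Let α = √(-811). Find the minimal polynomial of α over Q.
m_α(x) = x^2 + 811

α satisfies α^2 + 811 = 0, so x^2 + 811 annihilates α. Since d = -811 is squarefree and ≠ 1, it is not a perfect square in Q, so x^2 + 811 has no rational root and is therefore irreducible over Q (a degree-2 polynomial over a field is irreducible iff it has no root). Hence m_α(x) = x^2 + 811.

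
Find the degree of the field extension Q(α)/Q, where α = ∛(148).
[Q(α):Q] = 3

The minimal polynomial of α is x^3 - 148, irreducible over Q since 148 is not a perfect cube (so x^3 - 148 has no rational root). Hence [Q(α):Q] = deg(m_α) = 3.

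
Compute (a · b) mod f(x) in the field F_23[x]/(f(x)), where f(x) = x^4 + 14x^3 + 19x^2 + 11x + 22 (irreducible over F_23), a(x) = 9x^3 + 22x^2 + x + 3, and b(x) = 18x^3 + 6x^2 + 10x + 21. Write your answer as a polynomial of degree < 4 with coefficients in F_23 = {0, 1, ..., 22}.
a · b ≡ 16x^3 + 16x^2 + 18x + 22 (mod f(x))

Multiply in F_23[x]: a(x)·b(x) = (9x^3 + 22x^2 + x + 3)·(18x^3 + 6x^2 + 10x + 21) = x^6 + 13x^5 + 10x^4 + 9x^3 + 7x^2 + 5x + 17. This has degree ≥ 4, so divide by f(x) over F_23: x^6 + 13x^5 + 10x^4 + 9x^3 + 7x^2 + 5x + 17 = (x^2 + 22x + 5)·(x^4 + 14x^3 + 19x^2 + 11x + 22) + (16x^3 + 16x^2 + 18x + 22). Hence a·b ≡ 16x^3 + 16x^2 + 18x + 22 (mod f). (F_23[x]/(f) is a field with 23^4 = 279841 elements since f is irreducible of degree 4.)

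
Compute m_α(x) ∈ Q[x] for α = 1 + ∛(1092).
m_α(x) = x^3 - 3x^2 + 3x - 1093

Set β = α - 1 = ∛(1092), so β^3 = 1092. Then (α - 1)^3 - 1092 = 0, i.e. α is a root of g(x) = (x - 1)^3 - 1092 = x^3 - 3x^2 + 3x - 1093. Since g(x) = h(x - 1) where h(x) = x^3 - 1092, and h is irreducible over Q (because 1092 is not a perfect cube, so h has no rational root, and a monic cubic with no rational root is irreducible), g is also irreducible (irreducibility is preserved under the substitution x → x - 1). Hence m_α(x) = x^3 - 3x^2 + 3x - 1093.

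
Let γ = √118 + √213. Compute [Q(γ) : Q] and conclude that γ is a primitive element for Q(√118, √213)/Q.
[Q(γ) : Q] = 4 (equivalently, Q(γ) = Q(√118, √213))

Obviously Q(γ) ⊆ Q(√118, √213), and [Q(√118, √213):Q] = 4 (since 118, 213 are distinct squarefree integers > 1 with 25134 not a perfect square). To show equality we compute the minimal polynomial of γ. From γ = √118 + √213: γ^2 = 118 + 2√(25134) + 213 = 331 + 2√(25134), so γ^2 - 331 = 2√(25134); squaring, (γ^2 - 331)^2 = 4·25134, i.e. γ^4 - 662γ^2 + 109561 - 100536 = 0, i.e. γ^4 - 662γ^2 + 9025 = 0. So γ is a root of x^4 - 662x^2 + 9025. This polynomial is irreducible over Q: it has no rational root (each ±√118 ± √213 is irrational), and any factorization into two quadratics over Q would force √(25134) ∈ Q (pairing opposite roots) or √118, √213 ∈ Q (other pairings), all impossible. Hence [Q(γ):Q] = 4 = [Q(√118, √213):Q], so Q(γ) = Q(√118, √213).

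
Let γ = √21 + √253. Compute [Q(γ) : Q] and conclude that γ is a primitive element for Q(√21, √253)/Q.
[Q(γ) : Q] = 4 (equivalently, Q(γ) = Q(√21, √253))

Obviously Q(γ) ⊆ Q(√21, √253), and [Q(√21, √253):Q] = 4 (since 21, 253 are distinct squarefree integers > 1 with 5313 not a perfect square). To show equality we compute the minimal polynomial of γ. From γ = √21 + √253: γ^2 = 21 + 2√(5313) + 253 = 274 + 2√(5313), so γ^2 - 274 = 2√(5313); squaring, (γ^2 - 274)^2 = 4·5313, i.e. γ^4 - 548γ^2 + 75076 - 21252 = 0, i.e. γ^4 - 548γ^2 + 53824 = 0. So γ is a root of x^4 - 548x^2 + 53824. This polynomial is irreducible over Q: it has no rational root (each ±√21 ± √253 is irrational), and any factorization into two quadratics over Q would force √(5313) ∈ Q (pairing opposite roots) or √21, √253 ∈ Q (other pairings), all impossible. Hence [Q(γ):Q] = 4 = [Q(√21, √253):Q], so Q(γ) = Q(√21, √253).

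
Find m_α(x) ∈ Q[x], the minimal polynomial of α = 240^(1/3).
m_α(x) = x^3 - 240

α satisfies α^3 = 240, so x^3 - 240 annihilates α. By the rational root test, a rational root p/q (in lowest terms) of x^3 - 240 would satisfy p^3 = 240 q^3, forcing q = 1 and p^3 = 240; but 240 is not a perfect cube, contradiction. A monic cubic over Q with no rational root is irreducible (any nontrivial factorization would include a linear factor). Hence x^3 - 240 is the minimal polynomial of α, and in particular [Q(α):Q] = 3.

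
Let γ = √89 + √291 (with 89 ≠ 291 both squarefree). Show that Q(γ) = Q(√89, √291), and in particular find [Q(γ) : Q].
[Q(γ) : Q] = 4 (equivalently, Q(γ) = Q(√89, √291))

Obviously Q(γ) ⊆ Q(√89, √291), and [Q(√89, √291):Q] = 4 (since 89, 291 are distinct squarefree integers > 1 with 25899 not a perfect square). To show equality we compute the minimal polynomial of γ. From γ = √89 + √291: γ^2 = 89 + 2√(25899) + 291 = 380 + 2√(25899), so γ^2 - 380 = 2√(25899); squaring, (γ^2 - 380)^2 = 4·25899, i.e. γ^4 - 760γ^2 + 144400 - 103596 = 0, i.e. γ^4 - 760γ^2 + 40804 = 0. So γ is a root of x^4 - 760x^2 + 40804. This polynomial is irreducible over Q: it has no rational root (each ±√89 ± √291 is irrational), and any factorization into two quadratics over Q would force √(25899) ∈ Q (pairing opposite roots) or √89, √291 ∈ Q (other pairings), all impossible. Hence [Q(γ):Q] = 4 = [Q(√89, √291):Q], so Q(γ) = Q(√89, √291).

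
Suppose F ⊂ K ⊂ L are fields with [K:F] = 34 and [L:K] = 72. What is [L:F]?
[L:F] = 2448

The tower law says that for any tower of field extensions F ⊂ K ⊂ L with finite degrees, [L:F] = [L:K] · [K:F]. Here this gives [L:F] = 72 · 34 = 2448.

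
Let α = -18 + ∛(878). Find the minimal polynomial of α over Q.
m_α(x) = x^3 + 54x^2 + 972x + 4954

Set β = α + 18 = ∛(878), so β^3 = 878. Then (α + 18)^3 - 878 = 0, i.e. α is a root of g(x) = (x + 18)^3 - 878 = x^3 + 54x^2 + 972x + 4954. Since g(x) = h(x + 18) where h(x) = x^3 - 878, and h is irreducible over Q (because 878 is not a perfect cube, so h has no rational root, and a monic cubic with no rational root is irreducible), g is also irreducible (irreducibility is preserved under the substitution x → x + 18). Hence m_α(x) = x^3 + 54x^2 + 972x + 4954.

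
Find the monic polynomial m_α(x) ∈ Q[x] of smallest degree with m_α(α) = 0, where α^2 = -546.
m_α(x) = x^2 + 546

α satisfies α^2 + 546 = 0, so x^2 + 546 annihilates α. Since d = -546 is squarefree and ≠ 1, it is not a perfect square in Q, so x^2 + 546 has no rational root and is therefore irreducible over Q (a degree-2 polynomial over a field is irreducible iff it has no root). Hence m_α(x) = x^2 + 546.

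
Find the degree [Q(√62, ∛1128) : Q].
[Q(√62, ∛1128) : Q] = 6

Let L = Q(√62, ∛1128). Since Q(√62) ⊂ L and [Q(√62):Q] = 2, the tower law gives 2 | [L:Q]. Likewise Q(∛1128) ⊂ L with [Q(∛1128):Q] = 3 (because 1128 is not a perfect cube), so 3 | [L:Q]. As gcd(2,3) = 1, [L:Q] is divisible by 6. Conversely L is generated over Q by √62 and ∛1128, so [L:Q] ≤ 2·3 = 6. Therefore [Q(√62, ∛1128) : Q] = 6.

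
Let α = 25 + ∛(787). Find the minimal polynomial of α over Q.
m_α(x) = x^3 - 75x^2 + 1875x - 16412

Set β = α - 25 = ∛(787), so β^3 = 787. Then (α - 25)^3 - 787 = 0, i.e. α is a root of g(x) = (x - 25)^3 - 787 = x^3 - 75x^2 + 1875x - 16412. Since g(x) = h(x - 25) where h(x) = x^3 - 787, and h is irreducible over Q (because 787 is not a perfect cube, so h has no rational root, and a monic cubic with no rational root is irreducible), g is also irreducible (irreducibility is preserved under the substitution x → x - 25). Hence m_α(x) = x^3 - 75x^2 + 1875x - 16412.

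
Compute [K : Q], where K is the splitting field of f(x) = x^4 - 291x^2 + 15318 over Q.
[K : Q] = 4

Solving the quadratic in x^2: x^2 = (291 ± √(291^2 - 4·15318))/2 = (291 ± √23409)/2 = (291 ± 153)/2, giving x^2 = 69 or x^2 = 222. So f(x) = (x^2 - 69)(x^2 - 222) and the roots of f are ±√69, ±√222. Hence the splitting field is K = Q(√69, √222). Since 69 and 222 are distinct squarefree integers > 1, their product 15318 is not a perfect square, so √222 ∉ Q(√69). By the tower law [K:Q] = [Q(√69,√222):Q(√69)] · [Q(√69):Q] = 2 · 2 = 4.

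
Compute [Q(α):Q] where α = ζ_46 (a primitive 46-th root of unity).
[Q(α):Q] = 22

The minimal polynomial of ζ_46 over Q is the 46-th cyclotomic polynomial Φ_46(x), which is irreducible over Q and has degree φ(46) = 22. Hence [Q(α):Q] = φ(46) = 22.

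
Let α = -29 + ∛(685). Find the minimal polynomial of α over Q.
m_α(x) = x^3 + 87x^2 + 2523x + 23704

Set β = α + 29 = ∛(685), so β^3 = 685. Then (α + 29)^3 - 685 = 0, i.e. α is a root of g(x) = (x + 29)^3 - 685 = x^3 + 87x^2 + 2523x + 23704. Since g(x) = h(x + 29) where h(x) = x^3 - 685, and h is irreducible over Q (because 685 is not a perfect cube, so h has no rational root, and a monic cubic with no rational root is irreducible), g is also irreducible (irreducibility is preserved under the substitution x → x + 29). Hence m_α(x) = x^3 + 87x^2 + 2523x + 23704.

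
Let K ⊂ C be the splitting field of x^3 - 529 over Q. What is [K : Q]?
[K : Q] = 6

The roots of x^3 - 529 are ∛529, ω∛529, ω^2∛529 where ω = e^(2πi/3) is a primitive cube root of unity, so K = Q(∛529, ω). Now [Q(∛529):Q] = 3 (since 529 is not a perfect cube, x^3 - 529 is irreducible) and [Q(ω):Q] = 2. Both 2 and 3 divide [K:Q], and [K:Q] ≤ 3·2 = 6, so [K:Q] = 6. (Equivalently: Q(∛529) ⊂ R but ω ∉ R, so [K : Q(∛529)] = 2.)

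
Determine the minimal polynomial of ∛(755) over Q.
m_α(x) = x^3 - 755

α satisfies α^3 = 755, so x^3 - 755 annihilates α. By the rational root test, a rational root p/q (in lowest terms) of x^3 - 755 would satisfy p^3 = 755 q^3, forcing q = 1 and p^3 = 755; but 755 is not a perfect cube, contradiction. A monic cubic over Q with no rational root is irreducible (any nontrivial factorization would include a linear factor). Hence x^3 - 755 is the minimal polynomial of α, and in particular [Q(α):Q] = 3.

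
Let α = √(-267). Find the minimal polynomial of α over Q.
m_α(x) = x^2 + 267

α satisfies α^2 + 267 = 0, so x^2 + 267 annihilates α. Since d = -267 is squarefree and ≠ 1, it is not a perfect square in Q, so x^2 + 267 has no rational root and is therefore irreducible over Q (a degree-2 polynomial over a field is irreducible iff it has no root). Hence m_α(x) = x^2 + 267.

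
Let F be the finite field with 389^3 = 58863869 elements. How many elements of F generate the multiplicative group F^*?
There are φ(58863868) = 24966144 primitive elements

F_q^* is cyclic of order q - 1 = 58863868. A cyclic group of order m has exactly φ(m) generators. Here m = 58863868 = 2^2 · 7 · 97 · 21673, so the number of primitive elements is φ(58863868) = 24966144.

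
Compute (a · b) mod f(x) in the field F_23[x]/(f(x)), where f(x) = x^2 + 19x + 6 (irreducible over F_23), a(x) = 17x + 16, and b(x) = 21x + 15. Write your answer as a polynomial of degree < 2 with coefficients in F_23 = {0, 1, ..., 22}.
a · b ≡ 18x + 7 (mod f(x))

Multiply in F_23[x]: a(x)·b(x) = (17x + 16)·(21x + 15) = 12x^2 + 16x + 10. This has degree ≥ 2, so divide by f(x) over F_23: 12x^2 + 16x + 10 = (12)·(x^2 + 19x + 6) + (18x + 7). Hence a·b ≡ 18x + 7 (mod f). (F_23[x]/(f) is a field with 23^2 = 529 elements since f is irreducible of degree 2.)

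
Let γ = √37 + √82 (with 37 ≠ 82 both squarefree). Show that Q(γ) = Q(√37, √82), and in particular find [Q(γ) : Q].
[Q(γ) : Q] = 4 (equivalently, Q(γ) = Q(√37, √82))

Obviously Q(γ) ⊆ Q(√37, √82), and [Q(√37, √82):Q] = 4 (since 37, 82 are distinct squarefree integers > 1 with 3034 not a perfect square). To show equality we compute the minimal polynomial of γ. From γ = √37 + √82: γ^2 = 37 + 2√(3034) + 82 = 119 + 2√(3034), so γ^2 - 119 = 2√(3034); squaring, (γ^2 - 119)^2 = 4·3034, i.e. γ^4 - 238γ^2 + 14161 - 12136 = 0, i.e. γ^4 - 238γ^2 + 2025 = 0. So γ is a root of x^4 - 238x^2 + 2025. This polynomial is irreducible over Q: it has no rational root (each ±√37 ± √82 is irrational), and any factorization into two quadratics over Q would force √(3034) ∈ Q (pairing opposite roots) or √37, √82 ∈ Q (other pairings), all impossible. Hence [Q(γ):Q] = 4 = [Q(√37, √82):Q], so Q(γ) = Q(√37, √82).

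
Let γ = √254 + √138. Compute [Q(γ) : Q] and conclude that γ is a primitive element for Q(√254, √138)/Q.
[Q(γ) : Q] = 4 (equivalently, Q(γ) = Q(√254, √138))

Obviously Q(γ) ⊆ Q(√254, √138), and [Q(√254, √138):Q] = 4 (since 254, 138 are distinct squarefree integers > 1 with 35052 not a perfect square). To show equality we compute the minimal polynomial of γ. From γ = √254 + √138: γ^2 = 254 + 2√(35052) + 138 = 392 + 2√(35052), so γ^2 - 392 = 2√(35052); squaring, (γ^2 - 392)^2 = 4·35052, i.e. γ^4 - 784γ^2 + 153664 - 140208 = 0, i.e. γ^4 - 784γ^2 + 13456 = 0. So γ is a root of x^4 - 784x^2 + 13456. This polynomial is irreducible over Q: it has no rational root (each ±√254 ± √138 is irrational), and any factorization into two quadratics over Q would force √(35052) ∈ Q (pairing opposite roots) or √254, √138 ∈ Q (other pairings), all impossible. Hence [Q(γ):Q] = 4 = [Q(√254, √138):Q], so Q(γ) = Q(√254, √138).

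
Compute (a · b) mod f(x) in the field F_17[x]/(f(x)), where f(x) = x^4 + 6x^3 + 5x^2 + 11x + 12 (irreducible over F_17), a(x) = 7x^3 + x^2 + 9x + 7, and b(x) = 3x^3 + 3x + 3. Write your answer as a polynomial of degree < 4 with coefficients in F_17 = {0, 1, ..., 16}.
a · b ≡ 15x^3 + 4x^2 + 9 (mod f(x))

Multiply in F_17[x]: a(x)·b(x) = (7x^3 + x^2 + 9x + 7)·(3x^3 + 3x + 3) = 4x^6 + 3x^5 + 14x^4 + 11x^3 + 13x^2 + 14x + 4. This has degree ≥ 4, so divide by f(x) over F_17: 4x^6 + 3x^5 + 14x^4 + 11x^3 + 13x^2 + 14x + 4 = (4x^2 + 13x + 1)·(x^4 + 6x^3 + 5x^2 + 11x + 12) + (15x^3 + 4x^2 + 9). Hence a·b ≡ 15x^3 + 4x^2 + 9 (mod f). (F_17[x]/(f) is a field with 17^4 = 83521 elements since f is irreducible of degree 4.)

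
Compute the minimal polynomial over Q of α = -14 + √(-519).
m_α(x) = x^2 + 28x + 715

From α + 14 = √(-519), squaring gives (α + 14)^2 = -519, i.e. α^2 + 28α + 196 = -519, so α^2 + 28α + 715 = 0. The discriminant of x^2 + 28x + 715 is (28)^2 - 4·(715) = 784 - 2860 = -2076, and 4·(-519) is not a perfect square in Q since -519 is squarefree and ≠ 1. Hence x^2 + 28x + 715 is irreducible over Q and is the minimal polynomial of α.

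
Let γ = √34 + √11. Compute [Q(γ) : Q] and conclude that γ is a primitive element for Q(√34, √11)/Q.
[Q(γ) : Q] = 4 (equivalently, Q(γ) = Q(√34, √11))

Obviously Q(γ) ⊆ Q(√34, √11), and [Q(√34, √11):Q] = 4 (since 34, 11 are distinct squarefree integers > 1 with 374 not a perfect square). To show equality we compute the minimal polynomial of γ. From γ = √34 + √11: γ^2 = 34 + 2√(374) + 11 = 45 + 2√(374), so γ^2 - 45 = 2√(374); squaring, (γ^2 - 45)^2 = 4·374, i.e. γ^4 - 90γ^2 + 2025 - 1496 = 0, i.e. γ^4 - 90γ^2 + 529 = 0. So γ is a root of x^4 - 90x^2 + 529. This polynomial is irreducible over Q: it has no rational root (each ±√34 ± √11 is irrational), and any factorization into two quadratics over Q would force √(374) ∈ Q (pairing opposite roots) or √34, √11 ∈ Q (other pairings), all impossible. Hence [Q(γ):Q] = 4 = [Q(√34, √11):Q], so Q(γ) = Q(√34, √11).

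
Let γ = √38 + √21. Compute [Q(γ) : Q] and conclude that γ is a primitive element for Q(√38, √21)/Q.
[Q(γ) : Q] = 4 (equivalently, Q(γ) = Q(√38, √21))

Obviously Q(γ) ⊆ Q(√38, √21), and [Q(√38, √21):Q] = 4 (since 38, 21 are distinct squarefree integers > 1 with 798 not a perfect square). To show equality we compute the minimal polynomial of γ. From γ = √38 + √21: γ^2 = 38 + 2√(798) + 21 = 59 + 2√(798), so γ^2 - 59 = 2√(798); squaring, (γ^2 - 59)^2 = 4·798, i.e. γ^4 - 118γ^2 + 3481 - 3192 = 0, i.e. γ^4 - 118γ^2 + 289 = 0. So γ is a root of x^4 - 118x^2 + 289. This polynomial is irreducible over Q: it has no rational root (each ±√38 ± √21 is irrational), and any factorization into two quadratics over Q would force √(798) ∈ Q (pairing opposite roots) or √38, √21 ∈ Q (other pairings), all impossible. Hence [Q(γ):Q] = 4 = [Q(√38, √21):Q], so Q(γ) = Q(√38, √21).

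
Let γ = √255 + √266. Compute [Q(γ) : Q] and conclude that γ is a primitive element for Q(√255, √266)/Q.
[Q(γ) : Q] = 4 (equivalently, Q(γ) = Q(√255, √266))

Obviously Q(γ) ⊆ Q(√255, √266), and [Q(√255, √266):Q] = 4 (since 255, 266 are distinct squarefree integers > 1 with 67830 not a perfect square). To show equality we compute the minimal polynomial of γ. From γ = √255 + √266: γ^2 = 255 + 2√(67830) + 266 = 521 + 2√(67830), so γ^2 - 521 = 2√(67830); squaring, (γ^2 - 521)^2 = 4·67830, i.e. γ^4 - 1042γ^2 + 271441 - 271320 = 0, i.e. γ^4 - 1042γ^2 + 121 = 0. So γ is a root of x^4 - 1042x^2 + 121. This polynomial is irreducible over Q: it has no rational root (each ±√255 ± √266 is irrational), and any factorization into two quadratics over Q would force √(67830) ∈ Q (pairing opposite roots) or √255, √266 ∈ Q (other pairings), all impossible. Hence [Q(γ):Q] = 4 = [Q(√255, √266):Q], so Q(γ) = Q(√255, √266).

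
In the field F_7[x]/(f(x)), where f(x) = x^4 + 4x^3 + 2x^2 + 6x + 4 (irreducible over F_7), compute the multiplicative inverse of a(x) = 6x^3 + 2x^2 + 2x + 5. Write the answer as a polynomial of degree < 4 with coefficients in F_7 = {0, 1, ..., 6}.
a(x)^(-1) ≡ 6x^3 + x^2 + 2x + 4 (mod f(x))

Since f is irreducible over F_7, F_7[x]/(f) is a field and a(x) ≠ 0 has an inverse. Apply the extended Euclidean algorithm to f(x) and a(x) in F_7[x]: f(x) = (6x + 1)·a(x) + (2x^2 + 2x + 6);  a(x) = (3x + 5)·(2x^2 + 2x + 6) + (2x + 3);  (2x^2 + 2x + 6) = (x + 3)·(2x + 3) + (4). The last nonzero remainder is the constant 4 = gcd(f, a) in F_7. Back-substituting through the division chain expresses 4 = s(x)·a(x) + t(x)·f(x) with s(x) ≡ 3x^3 + 4x^2 + x + 2 (mod f), so (3x^3 + 4x^2 + x + 2)·a(x) ≡ 4 (mod f). Multiplying by 4^(-1) ≡ 2 in F_7 gives a(x)^(-1) ≡ 2·(3x^3 + 4x^2 + x + 2) ≡ 6x^3 + x^2 + 2x + 4 (mod f). Check: (6x^3 + 2x^2 + 2x + 5)·(6x^3 + x^2 + 2x + 4) = x^6 + 4x^5 + 5x^4 + 4x^3 + 3x^2 + 4x + 6 ≡ 1 (mod x^4 + 4x^3 + 2x^2 + 6x + 4).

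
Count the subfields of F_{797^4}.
F_{797^4} has 3 subfields

The subfields of F_{p^n} are exactly the fields F_{p^d} for d | n (each is the fixed field of the unique index-d subgroup of Gal(F_{p^n}/F_p) ≅ Z/nZ). The divisors of n = 4 are {1, 2, 4}, giving 3 subfields: F_{797^1}, F_{797^2}, F_{797^4}.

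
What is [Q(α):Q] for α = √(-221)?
[Q(α):Q] = 2

[Q(α):Q] equals the degree of the minimal polynomial of α. Here α^2 = -221 and x^2 + 221 is irreducible (d = -221 is squarefree, ≠ 1, hence not a square), so deg(m_α) = 2. Thus [Q(α):Q] = 2.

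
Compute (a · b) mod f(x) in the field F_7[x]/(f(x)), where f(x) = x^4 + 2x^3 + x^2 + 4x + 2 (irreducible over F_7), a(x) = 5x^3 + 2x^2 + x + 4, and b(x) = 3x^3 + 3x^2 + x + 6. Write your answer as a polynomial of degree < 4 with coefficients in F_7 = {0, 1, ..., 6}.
a · b ≡ 4x^3 + 2x + 4 (mod f(x))

Multiply in F_7[x]: a(x)·b(x) = (5x^3 + 2x^2 + x + 4)·(3x^3 + 3x^2 + x + 6) = x^6 + 5x^3 + 4x^2 + 3x + 3. This has degree ≥ 4, so divide by f(x) over F_7: x^6 + 5x^3 + 4x^2 + 3x + 3 = (x^2 + 5x + 3)·(x^4 + 2x^3 + x^2 + 4x + 2) + (4x^3 + 2x + 4). Hence a·b ≡ 4x^3 + 2x + 4 (mod f). (F_7[x]/(f) is a field with 7^4 = 2401 elements since f is irreducible of degree 4.)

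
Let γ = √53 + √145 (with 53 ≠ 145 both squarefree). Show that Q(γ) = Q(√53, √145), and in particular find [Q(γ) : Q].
[Q(γ) : Q] = 4 (equivalently, Q(γ) = Q(√53, √145))

Obviously Q(γ) ⊆ Q(√53, √145), and [Q(√53, √145):Q] = 4 (since 53, 145 are distinct squarefree integers > 1 with 7685 not a perfect square). To show equality we compute the minimal polynomial of γ. From γ = √53 + √145: γ^2 = 53 + 2√(7685) + 145 = 198 + 2√(7685), so γ^2 - 198 = 2√(7685); squaring, (γ^2 - 198)^2 = 4·7685, i.e. γ^4 - 396γ^2 + 39204 - 30740 = 0, i.e. γ^4 - 396γ^2 + 8464 = 0. So γ is a root of x^4 - 396x^2 + 8464. This polynomial is irreducible over Q: it has no rational root (each ±√53 ± √145 is irrational), and any factorization into two quadratics over Q would force √(7685) ∈ Q (pairing opposite roots) or √53, √145 ∈ Q (other pairings), all impossible. Hence [Q(γ):Q] = 4 = [Q(√53, √145):Q], so Q(γ) = Q(√53, √145).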